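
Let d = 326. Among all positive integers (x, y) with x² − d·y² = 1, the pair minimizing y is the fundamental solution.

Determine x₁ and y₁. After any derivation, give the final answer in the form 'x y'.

√326 = [18; 18,36, …], period ℓ=2 (even) → k=1
k=0  a_k=18  p_k/q_k = 18/1
k=1  a_k=18  p_k/q_k = 325/18
(x₁, y₁) = (325, 18);  325² − 326·18² = 1 ✓

325 18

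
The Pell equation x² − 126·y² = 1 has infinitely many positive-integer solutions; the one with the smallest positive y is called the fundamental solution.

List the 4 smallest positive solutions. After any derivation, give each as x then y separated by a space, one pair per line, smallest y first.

449 40
403201 35920
362074049 32256120
325142092801 28965959840

[11; 4,2,4,22] for √126; ℓ=4 ⇒ convergent index 3
i=0: a=11 ⇒ p=11, q=1
i=1: a=4 ⇒ p=45, q=4
i=2: a=2 ⇒ p=101, q=9
i=3: a=4 ⇒ p=449, q=40
(x₁, y₁) = (449, 40);  449² − 126·40² = 1 ✓
(449+40√126)^2 = 403201 + 35920√126
(449+40√126)^3 = 362074049 + 32256120√126
(449+40√126)^4 = 325142092801 + 28965959840√126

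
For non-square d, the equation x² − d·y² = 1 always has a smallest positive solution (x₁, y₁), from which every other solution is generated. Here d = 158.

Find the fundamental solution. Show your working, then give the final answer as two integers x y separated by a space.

[12; 1,1,3,12,3,1,1,24] for √158; ℓ=8 ⇒ convergent index 7
a_0=12:  p_0=12·1+0=12,  q_0=12·0+1=1
…
a_5=3:  p_5=3·1081+88=3331,  q_5=3·86+7=265
a_6=1:  p_6=1·3331+1081=4412,  q_6=1·265+86=351
a_7=1:  p_7=1·4412+3331=7743,  q_7=1·351+265=616
fundamental: x₁=7743, y₁=616  (since 59954049 − 158·379456 = 1)

7743 616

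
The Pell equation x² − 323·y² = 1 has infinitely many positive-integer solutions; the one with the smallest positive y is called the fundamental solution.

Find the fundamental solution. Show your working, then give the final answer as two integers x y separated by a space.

√323 = [17; 1,34, …], period ℓ=2 (even) → k=1
k=0  a_k=17  p_k/q_k = 17/1
k=1  a_k=1  p_k/q_k = 18/1
(x₁, y₁) = (18, 1);  18² − 323·1² = 1 ✓

18 1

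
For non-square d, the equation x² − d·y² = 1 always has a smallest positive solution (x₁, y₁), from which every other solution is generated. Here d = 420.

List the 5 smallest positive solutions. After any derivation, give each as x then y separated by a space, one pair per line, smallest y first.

d=420: √d = [20; 2,40] (ℓ=2, even), read p_1/q_1
step 0: (20, 1)  from 20·(1,0) + (0,1)
step 1: (41, 2)  from 2·(20,1) + (1,0)
→ (41, 2).  Check: 41²=1681, 420·2²=1680, difference 1.
k=2:  x_2 = 41·41+420·2·2 = 3361,  y_2 = 41·2+2·41 = 164
k=3:  x_3 = 41·3361+420·2·164 = 275561,  y_3 = 41·164+2·3361 = 13446
k=4:  x_4 = 41·275561+420·2·13446 = 22592641,  y_4 = 41·13446+2·275561 = 1102408
k=5:  x_5 = 41·22592641+420·2·1102408 = 1852321001,  y_5 = 41·1102408+2·22592641 = 90384010

41 2
3361 164
275561 13446
22592641 1102408
1852321001 90384010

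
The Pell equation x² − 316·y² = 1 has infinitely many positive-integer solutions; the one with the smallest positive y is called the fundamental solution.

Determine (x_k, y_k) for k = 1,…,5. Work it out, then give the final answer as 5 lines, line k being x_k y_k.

12799 720
327628801 18430560
8386642035199 471785474160
214681262489395201 12076764549117120
5495410948816896319999 309141018456514563600

[17; 1,3,2,8,2,3,1,34] for √316; ℓ=8 ⇒ convergent index 7
k=0  a_k=17  p_k/q_k = 17/1
k=1  a_k=1  p_k/q_k = 18/1
…
k=5  a_k=2  p_k/q_k = 2862/161
k=6  a_k=3  p_k/q_k = 9937/559
k=7  a_k=1  p_k/q_k = 12799/720
→ (12799, 720).  Check: 12799²=163814401, 316·720²=163814400, difference 1.
n=2: (12799,720)∘(12799,720) = (12799·12799+316·720·720, 12799·720+720·12799) = (327628801,18430560)
n=3: (327628801,18430560)∘(12799,720) = (12799·327628801+316·720·18430560, 12799·18430560+720·327628801) = (8386642035199,471785474160)
n=4: (8386642035199,471785474160)∘(12799,720) = (12799·8386642035199+316·720·471785474160, 12799·471785474160+720·8386642035199) = (214681262489395201,12076764549117120)
n=5: (214681262489395201,12076764549117120)∘(12799,720) = (12799·214681262489395201+316·720·12076764549117120, 12799·12076764549117120+720·214681262489395201) = (5495410948816896319999,309141018456514563600)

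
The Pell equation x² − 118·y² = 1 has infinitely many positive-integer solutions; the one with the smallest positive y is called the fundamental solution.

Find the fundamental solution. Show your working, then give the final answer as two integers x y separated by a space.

306917 28254

√118 = [10; 1,6,3,2,10,2,3,6,1,20, …], period ℓ=10 (even) → k=9
k=0  a_k=10  p_k/q_k = 10/1
…
k=2  a_k=6  p_k/q_k = 76/7
k=3  a_k=3  p_k/q_k = 239/22
k=4  a_k=2  p_k/q_k = 554/51
…
k=6  a_k=2  p_k/q_k = 12112/1115
k=7  a_k=3  p_k/q_k = 42115/3877
k=8  a_k=6  p_k/q_k = 264802/24377
k=9  a_k=1  p_k/q_k = 306917/28254
fundamental: x₁=306917, y₁=28254  (since 94198044889 − 118·798288516 = 1)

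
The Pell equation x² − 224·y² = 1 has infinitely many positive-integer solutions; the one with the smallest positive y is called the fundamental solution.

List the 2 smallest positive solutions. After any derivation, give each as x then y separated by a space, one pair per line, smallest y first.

√224 = [14; 1,28, …], period ℓ=2 (even) → k=1
i=0: a=14 ⇒ p=14, q=1
i=1: a=1 ⇒ p=15, q=1
→ (15, 1).  Check: 15²=225, 224·1²=224, difference 1.
k=2:  x_2 = 15·15+224·1·1 = 449,  y_2 = 15·1+1·15 = 30

15 1
449 30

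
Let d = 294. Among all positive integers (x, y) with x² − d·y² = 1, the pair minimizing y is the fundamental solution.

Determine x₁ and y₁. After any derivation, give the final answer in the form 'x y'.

[17; 6,1,4,1,6,34] for √294; ℓ=6 ⇒ convergent index 5
step 0: (17, 1)  from 17·(1,0) + (0,1)
…
step 4: (703, 41)  from 1·(583,34) + (120,7)
step 5: (4801, 280)  from 6·(703,41) + (583,34)
fundamental: x₁=4801, y₁=280  (since 23049601 − 294·78400 = 1)

4801 280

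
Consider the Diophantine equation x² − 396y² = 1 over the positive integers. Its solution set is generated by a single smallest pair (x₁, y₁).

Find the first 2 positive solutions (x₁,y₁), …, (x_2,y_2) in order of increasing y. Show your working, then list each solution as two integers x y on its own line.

[19; 1,8,1,38] for √396; ℓ=4 ⇒ convergent index 3
step 0: (19, 1)  from 19·(1,0) + (0,1)
step 1: (20, 1)  from 1·(19,1) + (1,0)
step 2: (179, 9)  from 8·(20,1) + (19,1)
step 3: (199, 10)  from 1·(179,9) + (20,1)
(x₁, y₁) = (199, 10);  199² − 396·10² = 1 ✓
(199+10√396)^2 = 79201 + 3980√396

199 10
79201 3980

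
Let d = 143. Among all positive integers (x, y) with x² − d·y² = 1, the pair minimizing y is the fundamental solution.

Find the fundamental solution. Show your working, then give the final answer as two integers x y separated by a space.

12 1

d=143: √d = [11; 1,22] (ℓ=2, even), read p_1/q_1
a_0=11:  p_0=11·1+0=11,  q_0=11·0+1=1
a_1=1:  p_1=1·11+1=12,  q_1=1·1+0=1
→ (12, 1).  Check: 12²=144, 143·1²=143, difference 1.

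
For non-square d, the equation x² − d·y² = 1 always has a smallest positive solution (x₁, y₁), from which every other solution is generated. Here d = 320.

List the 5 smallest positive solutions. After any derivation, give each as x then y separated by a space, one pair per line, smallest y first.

[17; 1,7,1,34] for √320; ℓ=4 ⇒ convergent index 3
i=0: a=17 ⇒ p=17, q=1
i=1: a=1 ⇒ p=18, q=1
i=2: a=7 ⇒ p=143, q=8
i=3: a=1 ⇒ p=161, q=9
(x₁, y₁) = (161, 9);  161² − 320·9² = 1 ✓
(161+9√320)^2 = 51841 + 2898√320
(161+9√320)^3 = 16692641 + 933147√320
(161+9√320)^4 = 5374978561 + 300470436√320
(161+9√320)^5 = 1730726404001 + 96750547245√320

161 9
51841 2898
16692641 933147
5374978561 300470436
1730726404001 96750547245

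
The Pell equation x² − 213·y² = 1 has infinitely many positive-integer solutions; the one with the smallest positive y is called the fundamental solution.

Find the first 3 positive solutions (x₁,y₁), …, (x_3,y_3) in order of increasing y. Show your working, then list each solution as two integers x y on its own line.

√213 → a₀=14, period (1,1,2,6,1,8,1,6,2,1,1,28); ℓ=12 even so k=11
k=0  a_k=14  p_k/q_k = 14/1
k=1  a_k=1  p_k/q_k = 15/1
…
k=3  a_k=2  p_k/q_k = 73/5
k=4  a_k=6  p_k/q_k = 467/32
k=5  a_k=1  p_k/q_k = 540/37
k=6  a_k=8  p_k/q_k = 4787/328
k=7  a_k=1  p_k/q_k = 5327/365
k=8  a_k=6  p_k/q_k = 36749/2518
k=9  a_k=2  p_k/q_k = 78825/5401
k=10  a_k=1  p_k/q_k = 115574/7919
k=11  a_k=1  p_k/q_k = 194399/13320
(x₁, y₁) = (194399, 13320);  194399² − 213·13320² = 1 ✓
k=2:  x_2 = 194399·194399+213·13320·13320 = 75581942401,  y_2 = 194399·13320+13320·194399 = 5178789360
k=3:  x_3 = 194399·75581942401+213·13320·5178789360 = 29386108041429599,  y_3 = 194399·5178789360+13320·75581942401 = 2013502945575960

194399 13320
75581942401 5178789360
29386108041429599 2013502945575960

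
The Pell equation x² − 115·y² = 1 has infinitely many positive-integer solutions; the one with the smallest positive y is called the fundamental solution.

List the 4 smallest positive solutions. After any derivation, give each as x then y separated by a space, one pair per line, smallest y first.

√115 = [10; 1,2,1,1,1,1,1,2,1,20, …], period ℓ=10 (even) → k=9
a_0=10:  p_0=10·1+0=10,  q_0=10·0+1=1
a_1=1:  p_1=1·10+1=11,  q_1=1·1+0=1
a_2=2:  p_2=2·11+10=32,  q_2=2·1+1=3
a_3=1:  p_3=1·32+11=43,  q_3=1·3+1=4
…
a_6=1:  p_6=1·118+75=193,  q_6=1·11+7=18
a_7=1:  p_7=1·193+118=311,  q_7=1·18+11=29
a_8=2:  p_8=2·311+193=815,  q_8=2·29+18=76
a_9=1:  p_9=1·815+311=1126,  q_9=1·76+29=105
→ (1126, 105).  Check: 1126²=1267876, 115·105²=1267875, difference 1.
n=2: (1126,105)∘(1126,105) = (1126·1126+115·105·105, 1126·105+105·1126) = (2535751,236460)
n=3: (2535751,236460)∘(1126,105) = (1126·2535751+115·105·236460, 1126·236460+105·2535751) = (5710510126,532507815)
n=4: (5710510126,532507815)∘(1126,105) = (1126·5710510126+115·105·532507815, 1126·532507815+105·5710510126) = (12860066268001,1199207362920)

1126 105
2535751 236460
5710510126 532507815
12860066268001 1199207362920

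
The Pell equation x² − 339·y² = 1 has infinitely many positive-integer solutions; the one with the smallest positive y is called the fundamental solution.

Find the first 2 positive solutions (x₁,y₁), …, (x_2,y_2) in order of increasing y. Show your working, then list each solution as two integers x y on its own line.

97970 5321
19196241799 1042596740

√339 → a₀=18, period (2,2,2,1,17,1,2,2,2,36); ℓ=10 even so k=9
k=0  a_k=18  p_k/q_k = 18/1
…
k=2  a_k=2  p_k/q_k = 92/5
k=3  a_k=2  p_k/q_k = 221/12
k=4  a_k=1  p_k/q_k = 313/17
k=5  a_k=17  p_k/q_k = 5542/301
k=6  a_k=1  p_k/q_k = 5855/318
k=7  a_k=2  p_k/q_k = 17252/937
k=8  a_k=2  p_k/q_k = 40359/2192
k=9  a_k=2  p_k/q_k = 97970/5321
(x₁, y₁) = (97970, 5321);  97970² − 339·5321² = 1 ✓
k=2:  x_2 = 97970·97970+339·5321·5321 = 19196241799,  y_2 = 97970·5321+5321·97970 = 1042596740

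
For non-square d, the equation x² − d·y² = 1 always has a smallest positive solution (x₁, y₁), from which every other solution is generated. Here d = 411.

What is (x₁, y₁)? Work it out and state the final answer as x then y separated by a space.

√411 = [20; 3,1,1,1,19,1,1,1,3,40, …], period ℓ=10 (even) → k=9
a_0=20:  p_0=20·1+0=20,  q_0=20·0+1=1
a_1=3:  p_1=3·20+1=61,  q_1=3·1+0=3
a_2=1:  p_2=1·61+20=81,  q_2=1·3+1=4
a_3=1:  p_3=1·81+61=142,  q_3=1·4+3=7
a_4=1:  p_4=1·142+81=223,  q_4=1·7+4=11
a_5=19:  p_5=19·223+142=4379,  q_5=19·11+7=216
a_6=1:  p_6=1·4379+223=4602,  q_6=1·216+11=227
…
a_8=1:  p_8=1·8981+4602=13583,  q_8=1·443+227=670
a_9=3:  p_9=3·13583+8981=49730,  q_9=3·670+443=2453
fundamental: x₁=49730, y₁=2453  (since 2473072900 − 411·6017209 = 1)

49730 2453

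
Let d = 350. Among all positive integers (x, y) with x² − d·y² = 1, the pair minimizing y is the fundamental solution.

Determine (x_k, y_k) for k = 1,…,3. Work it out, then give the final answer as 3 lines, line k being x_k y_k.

449 24
403201 21552
362074049 19353672

√350 → a₀=18, period (1,2,2,2,1,36); ℓ=6 even so k=5
k=0  a_k=18  p_k/q_k = 18/1
k=1  a_k=1  p_k/q_k = 19/1
k=2  a_k=2  p_k/q_k = 56/3
…
k=4  a_k=2  p_k/q_k = 318/17
k=5  a_k=1  p_k/q_k = 449/24
fundamental: x₁=449, y₁=24  (since 201601 − 350·576 = 1)
(x_2, y_2) = (449·449 + 350·24·24, 449·24 + 24·449) = (403201, 21552)
(x_3, y_3) = (449·403201 + 350·24·21552, 449·21552 + 24·403201) = (362074049, 19353672)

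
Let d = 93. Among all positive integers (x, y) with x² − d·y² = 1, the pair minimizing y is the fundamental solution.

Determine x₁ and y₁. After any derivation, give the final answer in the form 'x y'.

√93 = [9; 1,1,1,4,6,4,1,1,1,18, …], period ℓ=10 (even) → k=9
step 0: (9, 1)  from 9·(1,0) + (0,1)
step 1: (10, 1)  from 1·(9,1) + (1,0)
step 2: (19, 2)  from 1·(10,1) + (9,1)
step 3: (29, 3)  from 1·(19,2) + (10,1)
…
step 6: (3491, 362)  from 4·(839,87) + (135,14)
step 7: (4330, 449)  from 1·(3491,362) + (839,87)
step 8: (7821, 811)  from 1·(4330,449) + (3491,362)
step 9: (12151, 1260)  from 1·(7821,811) + (4330,449)
(x₁, y₁) = (12151, 1260);  12151² − 93·1260² = 1 ✓

12151 1260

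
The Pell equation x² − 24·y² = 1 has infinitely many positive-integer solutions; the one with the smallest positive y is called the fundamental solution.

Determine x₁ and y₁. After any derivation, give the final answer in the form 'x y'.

√24 = [4; 1,8, …], period ℓ=2 (even) → k=1
i=0: a=4 ⇒ p=4, q=1
i=1: a=1 ⇒ p=5, q=1
→ (5, 1).  Check: 5²=25, 24·1²=24, difference 1.

5 1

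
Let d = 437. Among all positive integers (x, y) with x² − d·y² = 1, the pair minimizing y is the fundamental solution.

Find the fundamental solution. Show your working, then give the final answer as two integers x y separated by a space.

√437 = [20; 1,9,2,9,1,40, …], period ℓ=6 (even) → k=5
step 0: (20, 1)  from 20·(1,0) + (0,1)
step 1: (21, 1)  from 1·(20,1) + (1,0)
…
step 3: (439, 21)  from 2·(209,10) + (21,1)
step 4: (4160, 199)  from 9·(439,21) + (209,10)
step 5: (4599, 220)  from 1·(4160,199) + (439,21)
(x₁, y₁) = (4599, 220);  4599² − 437·220² = 1 ✓

4599 220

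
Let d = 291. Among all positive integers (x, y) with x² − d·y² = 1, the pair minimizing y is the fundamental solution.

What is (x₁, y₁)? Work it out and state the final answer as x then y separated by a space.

290 17

[17; 17,34] for √291; ℓ=2 ⇒ convergent index 1
a_0=17:  p_0=17·1+0=17,  q_0=17·0+1=1
a_1=17:  p_1=17·17+1=290,  q_1=17·1+0=17
→ (290, 17).  Check: 290²=84100, 291·17²=84099, difference 1.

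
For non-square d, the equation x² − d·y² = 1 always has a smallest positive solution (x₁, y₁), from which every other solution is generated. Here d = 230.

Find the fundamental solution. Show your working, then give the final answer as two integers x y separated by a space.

91 6

√230 → a₀=15, period (6,30); ℓ=2 even so k=1
k=0  a_k=15  p_k/q_k = 15/1
k=1  a_k=6  p_k/q_k = 91/6
(x₁, y₁) = (91, 6);  91² − 230·6² = 1 ✓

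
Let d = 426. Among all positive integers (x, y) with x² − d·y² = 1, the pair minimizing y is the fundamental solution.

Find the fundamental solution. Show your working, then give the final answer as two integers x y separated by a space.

88751 4300

d=426: √d = [20; 1,1,1,3,2,6,2,3,1,1,1,40] (ℓ=12, even), read p_11/q_11
i=0: a=20 ⇒ p=20, q=1
…
i=4: a=3 ⇒ p=227, q=11
…
i=8: a=3 ⇒ p=24809, q=1202
i=9: a=1 ⇒ p=31971, q=1549
i=10: a=1 ⇒ p=56780, q=2751
i=11: a=1 ⇒ p=88751, q=4300
→ (88751, 4300).  Check: 88751²=7876740001, 426·4300²=7876740000, difference 1.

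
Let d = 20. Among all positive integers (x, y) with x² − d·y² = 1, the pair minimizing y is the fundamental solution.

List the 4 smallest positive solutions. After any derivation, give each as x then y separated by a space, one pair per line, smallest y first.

9 2
161 36
2889 646
51841 11592

d=20: √d = [4; 2,8] (ℓ=2, even), read p_1/q_1
i=0: a=4 ⇒ p=4, q=1
i=1: a=2 ⇒ p=9, q=2
(x₁, y₁) = (9, 2);  9² − 20·2² = 1 ✓
(x_2, y_2) = (9·9 + 20·2·2, 9·2 + 2·9) = (161, 36)
(x_3, y_3) = (9·161 + 20·2·36, 9·36 + 2·161) = (2889, 646)
(x_4, y_4) = (9·2889 + 20·2·646, 9·646 + 2·2889) = (51841, 11592)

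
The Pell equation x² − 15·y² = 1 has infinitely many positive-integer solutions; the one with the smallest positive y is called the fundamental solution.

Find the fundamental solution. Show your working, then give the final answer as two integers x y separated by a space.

4 1

√15 → a₀=3, period (1,6); ℓ=2 even so k=1
step 0: (3, 1)  from 3·(1,0) + (0,1)
step 1: (4, 1)  from 1·(3,1) + (1,0)
(x₁, y₁) = (4, 1);  4² − 15·1² = 1 ✓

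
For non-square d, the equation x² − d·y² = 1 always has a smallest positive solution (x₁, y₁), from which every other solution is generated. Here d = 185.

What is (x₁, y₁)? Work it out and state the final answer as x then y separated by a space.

d=185: √d = [13; 1,1,1,1,26] (ℓ=5, odd), read p_9/q_9
step 0: (13, 1)  from 13·(1,0) + (0,1)
step 1: (14, 1)  from 1·(13,1) + (1,0)
…
step 6: (1877, 138)  from 1·(1809,133) + (68,5)
step 7: (3686, 271)  from 1·(1877,138) + (1809,133)
step 8: (5563, 409)  from 1·(3686,271) + (1877,138)
step 9: (9249, 680)  from 1·(5563,409) + (3686,271)
(x₁, y₁) = (9249, 680);  9249² − 185·680² = 1 ✓

9249 680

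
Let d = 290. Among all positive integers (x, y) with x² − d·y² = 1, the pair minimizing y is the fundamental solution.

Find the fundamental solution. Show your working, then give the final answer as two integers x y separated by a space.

[17; 34] for √290; ℓ=1 ⇒ convergent index 1
i=0: a=17 ⇒ p=17, q=1
i=1: a=34 ⇒ p=579, q=34
→ (579, 34).  Check: 579²=335241, 290·34²=335240, difference 1.

579 34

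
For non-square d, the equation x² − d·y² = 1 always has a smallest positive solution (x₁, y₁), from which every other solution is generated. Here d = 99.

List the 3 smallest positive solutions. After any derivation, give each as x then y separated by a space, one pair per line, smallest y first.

[9; 1,18] for √99; ℓ=2 ⇒ convergent index 1
step 0: (9, 1)  from 9·(1,0) + (0,1)
step 1: (10, 1)  from 1·(9,1) + (1,0)
(x₁, y₁) = (10, 1);  10² − 99·1² = 1 ✓
k=2:  x_2 = 10·10+99·1·1 = 199,  y_2 = 10·1+1·10 = 20
k=3:  x_3 = 10·199+99·1·20 = 3970,  y_3 = 10·20+1·199 = 399

10 1
199 20
3970 399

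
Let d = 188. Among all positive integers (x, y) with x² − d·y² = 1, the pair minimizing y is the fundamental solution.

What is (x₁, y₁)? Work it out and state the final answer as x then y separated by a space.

4607 336

[13; 1,2,2,6,2,2,1,26] for √188; ℓ=8 ⇒ convergent index 7
k=0  a_k=13  p_k/q_k = 13/1
k=1  a_k=1  p_k/q_k = 14/1
…
k=4  a_k=6  p_k/q_k = 617/45
…
k=6  a_k=2  p_k/q_k = 3277/239
k=7  a_k=1  p_k/q_k = 4607/336
fundamental: x₁=4607, y₁=336  (since 21224449 − 188·112896 = 1)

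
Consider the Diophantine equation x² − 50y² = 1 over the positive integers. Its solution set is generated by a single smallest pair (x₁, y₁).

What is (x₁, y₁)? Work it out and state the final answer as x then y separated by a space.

99 14

d=50: √d = [7; 14] (ℓ=1, odd), read p_1/q_1
i=0: a=7 ⇒ p=7, q=1
i=1: a=14 ⇒ p=99, q=14
fundamental: x₁=99, y₁=14  (since 9801 − 50·196 = 1)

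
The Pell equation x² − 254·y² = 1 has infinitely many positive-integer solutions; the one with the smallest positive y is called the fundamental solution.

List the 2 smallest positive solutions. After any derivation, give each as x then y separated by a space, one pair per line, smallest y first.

255 16
130049 8160

d=254: √d = [15; 1,14,1,30] (ℓ=4, even), read p_3/q_3
i=0: a=15 ⇒ p=15, q=1
i=1: a=1 ⇒ p=16, q=1
i=2: a=14 ⇒ p=239, q=15
i=3: a=1 ⇒ p=255, q=16
(x₁, y₁) = (255, 16);  255² − 254·16² = 1 ✓
n=2: (255,16)∘(255,16) = (255·255+254·16·16, 255·16+16·255) = (130049,8160)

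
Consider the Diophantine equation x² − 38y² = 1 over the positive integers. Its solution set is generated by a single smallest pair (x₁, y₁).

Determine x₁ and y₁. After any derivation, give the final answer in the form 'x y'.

√38 = [6; 6,12, …], period ℓ=2 (even) → k=1
k=0  a_k=6  p_k/q_k = 6/1
k=1  a_k=6  p_k/q_k = 37/6
→ (37, 6).  Check: 37²=1369, 38·6²=1368, difference 1.

37 6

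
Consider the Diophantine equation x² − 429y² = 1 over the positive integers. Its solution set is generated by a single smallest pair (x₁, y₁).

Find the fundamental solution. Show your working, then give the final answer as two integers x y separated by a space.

√429 = [20; 1,2,2,9,1,12,1,9,2,2,1,40, …], period ℓ=12 (even) → k=11
k=0  a_k=20  p_k/q_k = 20/1
k=1  a_k=1  p_k/q_k = 21/1
k=2  a_k=2  p_k/q_k = 62/3
k=3  a_k=2  p_k/q_k = 145/7
k=4  a_k=9  p_k/q_k = 1367/66
k=5  a_k=1  p_k/q_k = 1512/73
k=6  a_k=12  p_k/q_k = 19511/942
…
k=8  a_k=9  p_k/q_k = 208718/10077
k=9  a_k=2  p_k/q_k = 438459/21169
k=10  a_k=2  p_k/q_k = 1085636/52415
k=11  a_k=1  p_k/q_k = 1524095/73584
→ (1524095, 73584).  Check: 1524095²=2322865569025, 429·73584²=2322865569024, difference 1.

1524095 73584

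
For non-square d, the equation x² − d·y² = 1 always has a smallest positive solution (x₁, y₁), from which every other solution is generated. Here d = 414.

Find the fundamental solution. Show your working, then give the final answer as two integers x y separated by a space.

24335 1196

√414 → a₀=20, period (2,1,7,2,7,1,2,40); ℓ=8 even so k=7
i=0: a=20 ⇒ p=20, q=1
i=1: a=2 ⇒ p=41, q=2
…
i=5: a=7 ⇒ p=7447, q=366
i=6: a=1 ⇒ p=8444, q=415
i=7: a=2 ⇒ p=24335, q=1196
(x₁, y₁) = (24335, 1196);  24335² − 414·1196² = 1 ✓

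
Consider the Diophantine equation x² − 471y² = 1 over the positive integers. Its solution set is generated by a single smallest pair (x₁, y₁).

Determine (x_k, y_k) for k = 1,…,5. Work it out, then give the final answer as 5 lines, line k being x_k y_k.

7838695 361188
122890278606049 5662485139320
1926598824915678693415 88772987898323613612
30204041151744689101078780801 1391728752747293974319493360
473520532711948744867536551663095975 21818674431032810307068783683516788

√471 → a₀=21, period (1,2,2,1,3,…,2,1,42); ℓ=14 even so k=13
step 0: (21, 1)  from 21·(1,0) + (0,1)
step 1: (22, 1)  from 1·(21,1) + (1,0)
…
step 3: (152, 7)  from 2·(65,3) + (22,1)
step 4: (217, 10)  from 1·(152,7) + (65,3)
step 5: (803, 37)  from 3·(217,10) + (152,7)
step 6: (3429, 158)  from 4·(803,37) + (217,10)
step 7: (48809, 2249)  from 14·(3429,158) + (803,37)
…
step 9: (644804, 29711)  from 3·(198665,9154) + (48809,2249)
step 10: (843469, 38865)  from 1·(644804,29711) + (198665,9154)
…
step 12: (5506953, 253747)  from 2·(2331742,107441) + (843469,38865)
step 13: (7838695, 361188)  from 1·(5506953,253747) + (2331742,107441)
→ (7838695, 361188).  Check: 7838695²=61445139303025, 471·361188²=61445139303024, difference 1.
(x_2, y_2) = (7838695·7838695 + 471·361188·361188, 7838695·361188 + 361188·7838695) = (122890278606049, 5662485139320)
(x_3, y_3) = (7838695·122890278606049 + 471·361188·5662485139320, 7838695·5662485139320 + 361188·122890278606049) = (1926598824915678693415, 88772987898323613612)
(x_4, y_4) = (7838695·1926598824915678693415 + 471·361188·88772987898323613612, 7838695·88772987898323613612 + 361188·1926598824915678693415) = (30204041151744689101078780801, 1391728752747293974319493360)
(x_5, y_5) = (7838695·30204041151744689101078780801 + 471·361188·1391728752747293974319493360, 7838695·1391728752747293974319493360 + 361188·30204041151744689101078780801) = (473520532711948744867536551663095975, 21818674431032810307068783683516788)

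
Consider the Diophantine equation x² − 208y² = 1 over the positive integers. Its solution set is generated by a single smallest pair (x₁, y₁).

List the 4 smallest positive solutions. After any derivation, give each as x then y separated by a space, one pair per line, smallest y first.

649 45
842401 58410
1093435849 75816135
1419278889601 98409284820

√208 = [14; 2,2,1,2,2,28, …], period ℓ=6 (even) → k=5
step 0: (14, 1)  from 14·(1,0) + (0,1)
…
step 2: (72, 5)  from 2·(29,2) + (14,1)
…
step 4: (274, 19)  from 2·(101,7) + (72,5)
step 5: (649, 45)  from 2·(274,19) + (101,7)
→ (649, 45).  Check: 649²=421201, 208·45²=421200, difference 1.
k=2:  x_2 = 649·649+208·45·45 = 842401,  y_2 = 649·45+45·649 = 58410
k=3:  x_3 = 649·842401+208·45·58410 = 1093435849,  y_3 = 649·58410+45·842401 = 75816135
k=4:  x_4 = 649·1093435849+208·45·75816135 = 1419278889601,  y_4 = 649·75816135+45·1093435849 = 98409284820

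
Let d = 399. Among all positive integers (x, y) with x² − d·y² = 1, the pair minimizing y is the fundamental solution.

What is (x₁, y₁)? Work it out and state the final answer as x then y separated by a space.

20 1

[19; 1,38] for √399; ℓ=2 ⇒ convergent index 1
step 0: (19, 1)  from 19·(1,0) + (0,1)
step 1: (20, 1)  from 1·(19,1) + (1,0)
(x₁, y₁) = (20, 1);  20² − 399·1² = 1 ✓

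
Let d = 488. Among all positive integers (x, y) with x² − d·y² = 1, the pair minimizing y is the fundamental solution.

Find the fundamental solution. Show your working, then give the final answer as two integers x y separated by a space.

243 11

√488 = [22; 11,44, …], period ℓ=2 (even) → k=1
k=0  a_k=22  p_k/q_k = 22/1
k=1  a_k=11  p_k/q_k = 243/11
fundamental: x₁=243, y₁=11  (since 59049 − 488·121 = 1)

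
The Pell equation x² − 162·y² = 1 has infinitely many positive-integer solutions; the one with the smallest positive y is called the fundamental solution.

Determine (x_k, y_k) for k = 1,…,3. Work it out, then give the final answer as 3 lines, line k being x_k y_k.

√162 = [12; 1,2,1,2,12,2,1,2,1,24, …], period ℓ=10 (even) → k=9
i=0: a=12 ⇒ p=12, q=1
i=1: a=1 ⇒ p=13, q=1
…
i=3: a=1 ⇒ p=51, q=4
i=4: a=2 ⇒ p=140, q=11
i=5: a=12 ⇒ p=1731, q=136
i=6: a=2 ⇒ p=3602, q=283
…
i=8: a=2 ⇒ p=14268, q=1121
i=9: a=1 ⇒ p=19601, q=1540
fundamental: x₁=19601, y₁=1540  (since 384199201 − 162·2371600 = 1)
n=2: (19601,1540)∘(19601,1540) = (19601·19601+162·1540·1540, 19601·1540+1540·19601) = (768398401,60371080)
n=3: (768398401,60371080)∘(19601,1540) = (19601·768398401+162·1540·60371080, 19601·60371080+1540·768398401) = (30122754096401,2366667076620)

19601 1540
768398401 60371080
30122754096401 2366667076620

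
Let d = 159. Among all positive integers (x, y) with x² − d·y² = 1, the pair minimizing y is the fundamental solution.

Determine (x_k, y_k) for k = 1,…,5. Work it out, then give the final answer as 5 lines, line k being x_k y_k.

[12; 1,1,1,1,3,1,1,1,1,24] for √159; ℓ=10 ⇒ convergent index 9
step 0: (12, 1)  from 12·(1,0) + (0,1)
step 1: (13, 1)  from 1·(12,1) + (1,0)
step 2: (25, 2)  from 1·(13,1) + (12,1)
…
step 5: (227, 18)  from 3·(63,5) + (38,3)
step 6: (290, 23)  from 1·(227,18) + (63,5)
step 7: (517, 41)  from 1·(290,23) + (227,18)
step 8: (807, 64)  from 1·(517,41) + (290,23)
step 9: (1324, 105)  from 1·(807,64) + (517,41)
fundamental: x₁=1324, y₁=105  (since 1752976 − 159·11025 = 1)
(x_2, y_2) = (1324·1324 + 159·105·105, 1324·105 + 105·1324) = (3505951, 278040)
(x_3, y_3) = (1324·3505951 + 159·105·278040, 1324·278040 + 105·3505951) = (9283756924, 736249815)
(x_4, y_4) = (1324·9283756924 + 159·105·736249815, 1324·736249815 + 105·9283756924) = (24583384828801, 1949589232080)
(x_5, y_5) = (1324·24583384828801 + 159·105·1949589232080, 1324·1949589232080 + 105·24583384828801) = (65096793742908124, 5162511550298025)

1324 105
3505951 278040
9283756924 736249815
24583384828801 1949589232080
65096793742908124 5162511550298025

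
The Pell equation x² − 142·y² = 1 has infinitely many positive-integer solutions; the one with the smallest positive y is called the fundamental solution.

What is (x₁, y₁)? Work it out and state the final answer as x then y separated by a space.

143 12

[11; 1,10,1,22] for √142; ℓ=4 ⇒ convergent index 3
step 0: (11, 1)  from 11·(1,0) + (0,1)
…
step 2: (131, 11)  from 10·(12,1) + (11,1)
step 3: (143, 12)  from 1·(131,11) + (12,1)
→ (143, 12).  Check: 143²=20449, 142·12²=20448, difference 1.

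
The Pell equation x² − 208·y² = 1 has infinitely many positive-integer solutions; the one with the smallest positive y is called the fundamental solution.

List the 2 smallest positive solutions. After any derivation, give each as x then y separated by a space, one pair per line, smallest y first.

649 45
842401 58410

√208 = [14; 2,2,1,2,2,28, …], period ℓ=6 (even) → k=5
i=0: a=14 ⇒ p=14, q=1
…
i=3: a=1 ⇒ p=101, q=7
i=4: a=2 ⇒ p=274, q=19
i=5: a=2 ⇒ p=649, q=45
→ (649, 45).  Check: 649²=421201, 208·45²=421200, difference 1.
n=2: (649,45)∘(649,45) = (649·649+208·45·45, 649·45+45·649) = (842401,58410)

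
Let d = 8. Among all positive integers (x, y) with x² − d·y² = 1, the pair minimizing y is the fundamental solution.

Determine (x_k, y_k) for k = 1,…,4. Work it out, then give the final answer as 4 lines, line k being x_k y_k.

d=8: √d = [2; 1,4] (ℓ=2, even), read p_1/q_1
k=0  a_k=2  p_k/q_k = 2/1
k=1  a_k=1  p_k/q_k = 3/1
→ (3, 1).  Check: 3²=9, 8·1²=8, difference 1.
(x_2, y_2) = (3·3 + 8·1·1, 3·1 + 1·3) = (17, 6)
(x_3, y_3) = (3·17 + 8·1·6, 3·6 + 1·17) = (99, 35)
(x_4, y_4) = (3·99 + 8·1·35, 3·35 + 1·99) = (577, 204)

3 1
17 6
99 35
577 204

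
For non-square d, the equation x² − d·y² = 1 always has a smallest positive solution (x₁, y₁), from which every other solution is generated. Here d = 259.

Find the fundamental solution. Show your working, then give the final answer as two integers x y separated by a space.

d=259: √d = [16; 10,1,2,3,4,3,2,1,10,32] (ℓ=10, even), read p_9/q_9
a_0=16:  p_0=16·1+0=16,  q_0=16·0+1=1
a_1=10:  p_1=10·16+1=161,  q_1=10·1+0=10
a_2=1:  p_2=1·161+16=177,  q_2=1·10+1=11
a_3=2:  p_3=2·177+161=515,  q_3=2·11+10=32
a_4=3:  p_4=3·515+177=1722,  q_4=3·32+11=107
a_5=4:  p_5=4·1722+515=7403,  q_5=4·107+32=460
a_6=3:  p_6=3·7403+1722=23931,  q_6=3·460+107=1487
a_7=2:  p_7=2·23931+7403=55265,  q_7=2·1487+460=3434
a_8=1:  p_8=1·55265+23931=79196,  q_8=1·3434+1487=4921
a_9=10:  p_9=10·79196+55265=847225,  q_9=10·4921+3434=52644
fundamental: x₁=847225, y₁=52644  (since 717790200625 − 259·2771390736 = 1)

847225 52644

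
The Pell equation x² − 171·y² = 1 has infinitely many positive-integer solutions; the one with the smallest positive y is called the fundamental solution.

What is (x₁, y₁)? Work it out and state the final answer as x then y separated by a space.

d=171: √d = [13; 13,26] (ℓ=2, even), read p_1/q_1
i=0: a=13 ⇒ p=13, q=1
i=1: a=13 ⇒ p=170, q=13
→ (170, 13).  Check: 170²=28900, 171·13²=28899, difference 1.

170 13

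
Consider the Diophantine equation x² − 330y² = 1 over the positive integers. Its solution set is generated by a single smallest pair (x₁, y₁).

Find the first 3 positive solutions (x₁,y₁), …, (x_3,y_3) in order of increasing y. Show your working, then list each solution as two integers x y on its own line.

√330 = [18; 6,36, …], period ℓ=2 (even) → k=1
a_0=18:  p_0=18·1+0=18,  q_0=18·0+1=1
a_1=6:  p_1=6·18+1=109,  q_1=6·1+0=6
(x₁, y₁) = (109, 6);  109² − 330·6² = 1 ✓
k=2:  x_2 = 109·109+330·6·6 = 23761,  y_2 = 109·6+6·109 = 1308
k=3:  x_3 = 109·23761+330·6·1308 = 5179789,  y_3 = 109·1308+6·23761 = 285138

109 6
23761 1308
5179789 285138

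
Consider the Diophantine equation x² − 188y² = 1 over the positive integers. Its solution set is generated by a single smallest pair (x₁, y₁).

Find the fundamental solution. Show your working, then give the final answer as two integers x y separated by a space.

[13; 1,2,2,6,2,2,1,26] for √188; ℓ=8 ⇒ convergent index 7
i=0: a=13 ⇒ p=13, q=1
i=1: a=1 ⇒ p=14, q=1
…
i=4: a=6 ⇒ p=617, q=45
…
i=6: a=2 ⇒ p=3277, q=239
i=7: a=1 ⇒ p=4607, q=336
(x₁, y₁) = (4607, 336);  4607² − 188·336² = 1 ✓

4607 336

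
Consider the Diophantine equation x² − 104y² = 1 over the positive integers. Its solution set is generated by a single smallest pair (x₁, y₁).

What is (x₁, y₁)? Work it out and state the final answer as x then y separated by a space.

51 5

[10; 5,20] for √104; ℓ=2 ⇒ convergent index 1
a_0=10:  p_0=10·1+0=10,  q_0=10·0+1=1
a_1=5:  p_1=5·10+1=51,  q_1=5·1+0=5
fundamental: x₁=51, y₁=5  (since 2601 − 104·25 = 1)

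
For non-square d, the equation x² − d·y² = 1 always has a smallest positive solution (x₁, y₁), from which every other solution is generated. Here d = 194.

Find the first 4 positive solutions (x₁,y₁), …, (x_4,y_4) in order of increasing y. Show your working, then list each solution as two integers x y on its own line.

[13; 1,12,1,26] for √194; ℓ=4 ⇒ convergent index 3
i=0: a=13 ⇒ p=13, q=1
i=1: a=1 ⇒ p=14, q=1
i=2: a=12 ⇒ p=181, q=13
i=3: a=1 ⇒ p=195, q=14
→ (195, 14).  Check: 195²=38025, 194·14²=38024, difference 1.
(195+14√194)^2 = 76049 + 5460√194
(195+14√194)^3 = 29658915 + 2129386√194
(195+14√194)^4 = 11566900801 + 830455080√194

195 14
76049 5460
29658915 2129386
11566900801 830455080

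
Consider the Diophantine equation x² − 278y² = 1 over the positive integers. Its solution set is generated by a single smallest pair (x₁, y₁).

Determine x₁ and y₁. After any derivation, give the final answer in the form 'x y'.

2501 150

√278 → a₀=16, period (1,2,16,2,1,32); ℓ=6 even so k=5
i=0: a=16 ⇒ p=16, q=1
i=1: a=1 ⇒ p=17, q=1
i=2: a=2 ⇒ p=50, q=3
i=3: a=16 ⇒ p=817, q=49
i=4: a=2 ⇒ p=1684, q=101
i=5: a=1 ⇒ p=2501, q=150
(x₁, y₁) = (2501, 150);  2501² − 278·150² = 1 ✓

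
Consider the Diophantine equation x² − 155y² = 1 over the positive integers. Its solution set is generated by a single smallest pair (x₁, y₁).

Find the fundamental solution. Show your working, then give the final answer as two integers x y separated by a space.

√155 → a₀=12, period (2,4,2,24); ℓ=4 even so k=3
step 0: (12, 1)  from 12·(1,0) + (0,1)
…
step 2: (112, 9)  from 4·(25,2) + (12,1)
step 3: (249, 20)  from 2·(112,9) + (25,2)
(x₁, y₁) = (249, 20);  249² − 155·20² = 1 ✓

249 20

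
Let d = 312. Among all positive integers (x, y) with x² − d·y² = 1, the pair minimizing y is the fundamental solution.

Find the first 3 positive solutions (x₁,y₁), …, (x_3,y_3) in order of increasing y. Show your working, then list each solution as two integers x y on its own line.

53 3
5617 318
595349 33705

√312 = [17; 1,1,1,34, …], period ℓ=4 (even) → k=3
k=0  a_k=17  p_k/q_k = 17/1
k=1  a_k=1  p_k/q_k = 18/1
k=2  a_k=1  p_k/q_k = 35/2
k=3  a_k=1  p_k/q_k = 53/3
→ (53, 3).  Check: 53²=2809, 312·3²=2808, difference 1.
k=2:  x_2 = 53·53+312·3·3 = 5617,  y_2 = 53·3+3·53 = 318
k=3:  x_3 = 53·5617+312·3·318 = 595349,  y_3 = 53·318+3·5617 = 33705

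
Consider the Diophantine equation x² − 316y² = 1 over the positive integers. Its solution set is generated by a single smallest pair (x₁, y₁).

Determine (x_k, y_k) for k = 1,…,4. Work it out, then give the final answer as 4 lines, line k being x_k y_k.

12799 720
327628801 18430560
8386642035199 471785474160
214681262489395201 12076764549117120

[17; 1,3,2,8,2,3,1,34] for √316; ℓ=8 ⇒ convergent index 7
i=0: a=17 ⇒ p=17, q=1
i=1: a=1 ⇒ p=18, q=1
i=2: a=3 ⇒ p=71, q=4
i=3: a=2 ⇒ p=160, q=9
i=4: a=8 ⇒ p=1351, q=76
…
i=6: a=3 ⇒ p=9937, q=559
i=7: a=1 ⇒ p=12799, q=720
fundamental: x₁=12799, y₁=720  (since 163814401 − 316·518400 = 1)
n=2: (12799,720)∘(12799,720) = (12799·12799+316·720·720, 12799·720+720·12799) = (327628801,18430560)
n=3: (327628801,18430560)∘(12799,720) = (12799·327628801+316·720·18430560, 12799·18430560+720·327628801) = (8386642035199,471785474160)
n=4: (8386642035199,471785474160)∘(12799,720) = (12799·8386642035199+316·720·471785474160, 12799·471785474160+720·8386642035199) = (214681262489395201,12076764549117120)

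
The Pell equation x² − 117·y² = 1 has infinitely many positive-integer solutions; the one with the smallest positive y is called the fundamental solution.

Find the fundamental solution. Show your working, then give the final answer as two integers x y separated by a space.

d=117: √d = [10; 1,4,2,4,1,20] (ℓ=6, even), read p_5/q_5
a_0=10:  p_0=10·1+0=10,  q_0=10·0+1=1
a_1=1:  p_1=1·10+1=11,  q_1=1·1+0=1
a_2=4:  p_2=4·11+10=54,  q_2=4·1+1=5
a_3=2:  p_3=2·54+11=119,  q_3=2·5+1=11
a_4=4:  p_4=4·119+54=530,  q_4=4·11+5=49
a_5=1:  p_5=1·530+119=649,  q_5=1·49+11=60
(x₁, y₁) = (649, 60);  649² − 117·60² = 1 ✓

649 60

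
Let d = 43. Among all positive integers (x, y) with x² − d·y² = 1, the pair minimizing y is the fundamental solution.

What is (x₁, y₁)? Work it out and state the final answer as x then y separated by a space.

√43 → a₀=6, period (1,1,3,1,5,1,3,1,1,12); ℓ=10 even so k=9
step 0: (6, 1)  from 6·(1,0) + (0,1)
…
step 5: (341, 52)  from 5·(59,9) + (46,7)
step 6: (400, 61)  from 1·(341,52) + (59,9)
…
step 8: (1941, 296)  from 1·(1541,235) + (400,61)
step 9: (3482, 531)  from 1·(1941,296) + (1541,235)
→ (3482, 531).  Check: 3482²=12124324, 43·531²=12124323, difference 1.

3482 531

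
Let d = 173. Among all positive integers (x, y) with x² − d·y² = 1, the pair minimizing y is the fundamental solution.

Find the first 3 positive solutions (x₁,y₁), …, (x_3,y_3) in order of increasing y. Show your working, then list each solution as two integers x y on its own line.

2499849 190060
12498490045601 950242601880
62488675684008728649 4750926036134042180

√173 → a₀=13, period (6,1,1,6,26); ℓ=5 odd so k=9
a_0=13:  p_0=13·1+0=13,  q_0=13·0+1=1
a_1=6:  p_1=6·13+1=79,  q_1=6·1+0=6
a_2=1:  p_2=1·79+13=92,  q_2=1·6+1=7
a_3=1:  p_3=1·92+79=171,  q_3=1·7+6=13
a_4=6:  p_4=6·171+92=1118,  q_4=6·13+7=85
…
a_8=1:  p_8=1·205791+176552=382343,  q_8=1·15646+13423=29069
a_9=6:  p_9=6·382343+205791=2499849,  q_9=6·29069+15646=190060
→ (2499849, 190060).  Check: 2499849²=6249245022801, 173·190060²=6249245022800, difference 1.
k=2:  x_2 = 2499849·2499849+173·190060·190060 = 12498490045601,  y_2 = 2499849·190060+190060·2499849 = 950242601880
k=3:  x_3 = 2499849·12498490045601+173·190060·950242601880 = 62488675684008728649,  y_3 = 2499849·950242601880+190060·12498490045601 = 4750926036134042180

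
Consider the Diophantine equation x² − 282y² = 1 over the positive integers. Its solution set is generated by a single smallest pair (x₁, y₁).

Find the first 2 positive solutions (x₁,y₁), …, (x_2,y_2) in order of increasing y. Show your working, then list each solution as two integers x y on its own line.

[16; 1,3,1,4,1,3,1,32] for √282; ℓ=8 ⇒ convergent index 7
step 0: (16, 1)  from 16·(1,0) + (0,1)
step 1: (17, 1)  from 1·(16,1) + (1,0)
…
step 3: (84, 5)  from 1·(67,4) + (17,1)
step 4: (403, 24)  from 4·(84,5) + (67,4)
step 5: (487, 29)  from 1·(403,24) + (84,5)
step 6: (1864, 111)  from 3·(487,29) + (403,24)
step 7: (2351, 140)  from 1·(1864,111) + (487,29)
fundamental: x₁=2351, y₁=140  (since 5527201 − 282·19600 = 1)
k=2:  x_2 = 2351·2351+282·140·140 = 11054401,  y_2 = 2351·140+140·2351 = 658280

2351 140
11054401 658280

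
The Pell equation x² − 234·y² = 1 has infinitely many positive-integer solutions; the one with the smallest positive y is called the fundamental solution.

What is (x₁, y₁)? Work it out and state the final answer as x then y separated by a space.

[15; 3,2,1,2,1,2,3,30] for √234; ℓ=8 ⇒ convergent index 7
k=0  a_k=15  p_k/q_k = 15/1
k=1  a_k=3  p_k/q_k = 46/3
…
k=4  a_k=2  p_k/q_k = 413/27
k=5  a_k=1  p_k/q_k = 566/37
k=6  a_k=2  p_k/q_k = 1545/101
k=7  a_k=3  p_k/q_k = 5201/340
→ (5201, 340).  Check: 5201²=27050401, 234·340²=27050400, difference 1.

5201 340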